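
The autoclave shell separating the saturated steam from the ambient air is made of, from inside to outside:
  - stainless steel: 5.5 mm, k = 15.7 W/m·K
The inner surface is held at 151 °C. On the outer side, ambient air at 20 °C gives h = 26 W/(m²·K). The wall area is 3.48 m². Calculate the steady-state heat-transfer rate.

Series thermal resistances:
R_stainless steel = L/(kA) = 0.0055/(15.7×3.48) = 1.007×10^-4 K/W
R_outer film = 1/(h_o·A) = 1/(26×3.48) = 0.01105 K/W
R_total = 0.01115 K/W
Q = ΔT / R_total = 131 / 0.01115

Q ≈ 11700 W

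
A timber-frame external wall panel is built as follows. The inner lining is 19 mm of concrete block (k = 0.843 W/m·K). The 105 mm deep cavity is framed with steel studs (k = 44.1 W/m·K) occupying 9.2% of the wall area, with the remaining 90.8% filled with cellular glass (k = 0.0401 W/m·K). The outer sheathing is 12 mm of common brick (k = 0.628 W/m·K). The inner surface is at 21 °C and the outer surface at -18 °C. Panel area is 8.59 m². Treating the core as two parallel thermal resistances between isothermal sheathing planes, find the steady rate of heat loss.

Sheathing layers in series; stud and cavity paths in parallel between them.
R_inner = 0.019/(0.843×8.59) = 0.002624 K/W
R_stud  = 0.105/(44.1×0.092×8.59) = 0.003013 K/W
R_cav   = 0.105/(0.0401×0.908×8.59) = 0.3357 K/W
1/R_core = 1/R_stud + 1/R_cav → R_core = 0.002986 K/W
R_outer = 0.012/(0.628×8.59) = 0.002224 K/W
R_total = 0.007834 K/W
Q = ΔT/R_total = 39/0.007834

Q ≈ 4980 W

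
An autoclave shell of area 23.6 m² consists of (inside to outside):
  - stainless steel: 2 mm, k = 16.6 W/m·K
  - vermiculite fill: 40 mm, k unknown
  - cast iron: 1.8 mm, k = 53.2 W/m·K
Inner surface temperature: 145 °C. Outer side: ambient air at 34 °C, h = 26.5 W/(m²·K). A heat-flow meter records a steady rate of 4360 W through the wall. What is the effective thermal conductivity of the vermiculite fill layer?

Thermal resistances in series:
R_stainless steel = L/(kA) = 0.002/(16.6×23.6) = 5.105×10^-6 K/W
R_cast iron = L/(kA) = 0.0018/(53.2×23.6) = 1.434×10^-6 K/W
R_outer film = 1/(h_o·A) = 1/(26.5×23.6) = 0.001599 K/W
Sum of known resistances R_other = 0.001606 K/W
Total R = ΔT/Q = 111/4360 = 0.02546 K/W
R_vermiculite fill = R_total − R_other = 0.02385 K/W
k = L/(R·A) = 0.04/(0.02385×23.6)

k ≈ 0.0711 W/(m·K)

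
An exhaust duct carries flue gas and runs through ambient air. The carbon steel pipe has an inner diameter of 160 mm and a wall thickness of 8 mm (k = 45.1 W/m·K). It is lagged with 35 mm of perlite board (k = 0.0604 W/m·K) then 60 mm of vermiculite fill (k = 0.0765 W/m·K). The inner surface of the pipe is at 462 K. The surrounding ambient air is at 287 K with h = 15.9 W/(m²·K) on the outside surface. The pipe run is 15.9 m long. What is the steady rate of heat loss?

Treating each annulus and film as a series resistance:
R_carbon steel pipe wall = ln(88/80)/(2π×45.1×15.9) = 2.115×10^-5 K/W
R_perlite board = ln(123/88)/(2π×0.0604×15.9) = 0.05549 K/W
R_vermiculite fill = ln(183/123)/(2π×0.0765×15.9) = 0.05199 K/W
R_outer film = 1/(h_o·2πr_oL) = 1/(15.9×2π×0.183×15.9) = 0.00344 K/W
R_total = 0.1109 K/W
Q = ΔT/R_total = 175/0.1109

Q ≈ 1580 W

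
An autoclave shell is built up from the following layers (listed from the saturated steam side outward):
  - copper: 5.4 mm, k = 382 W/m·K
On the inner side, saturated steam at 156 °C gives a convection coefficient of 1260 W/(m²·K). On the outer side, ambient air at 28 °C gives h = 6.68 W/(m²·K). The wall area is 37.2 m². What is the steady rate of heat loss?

Q ≈ 31600 W

Treating each layer as a thermal resistance in series:
R_inner film = 1/(h_i·A) = 1/(1260×37.2) = 2.133×10^-5 K/W
R_copper = L/(kA) = 0.0054/(382×37.2) = 3.8×10^-7 K/W
R_outer film = 1/(h_o·A) = 1/(6.68×37.2) = 0.004024 K/W
R_total = 0.004046 K/W
Q = ΔT / R_total = 128 / 0.004046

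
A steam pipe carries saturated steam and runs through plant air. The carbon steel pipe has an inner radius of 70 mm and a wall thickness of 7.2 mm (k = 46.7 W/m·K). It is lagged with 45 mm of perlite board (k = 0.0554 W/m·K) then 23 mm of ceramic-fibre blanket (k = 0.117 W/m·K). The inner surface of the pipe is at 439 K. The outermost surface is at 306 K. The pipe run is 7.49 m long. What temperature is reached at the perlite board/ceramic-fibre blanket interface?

T ≈ 326 K

Per-layer cylindrical resistances, series-summed:
R_carbon steel pipe wall = ln(77.2/70)/(2π×46.7×7.49) = 4.455×10^-5 K/W
R_perlite board = ln(122.2/77.2)/(2π×0.0554×7.49) = 0.1762 K/W
R_ceramic-fibre blanket = ln(145.2/122.2)/(2π×0.117×7.49) = 0.03132 K/W
R_total = 0.2075 K/W
Q = ΔT/R_total = 133/0.2075
Q = 641 W
T_interface = T_inner − Q·ΣR(inner→interface) = 439 − 641×0.1762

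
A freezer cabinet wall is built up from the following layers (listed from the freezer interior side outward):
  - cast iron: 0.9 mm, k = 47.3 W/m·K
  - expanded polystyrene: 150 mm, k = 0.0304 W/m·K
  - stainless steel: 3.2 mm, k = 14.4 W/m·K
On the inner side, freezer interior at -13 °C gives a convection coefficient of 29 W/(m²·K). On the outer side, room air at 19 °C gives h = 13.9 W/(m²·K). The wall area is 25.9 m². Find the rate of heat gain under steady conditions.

Model the wall as resistances in series:
R_inner film = 1/(h_i·A) = 1/(29×25.9) = 0.001331 K/W
R_cast iron = L/(kA) = 0.0009/(47.3×25.9) = 7.347×10^-7 K/W
R_expanded polystyrene = L/(kA) = 0.15/(0.0304×25.9) = 0.1905 K/W
R_stainless steel = L/(kA) = 0.0032/(14.4×25.9) = 8.58×10^-6 K/W
R_outer film = 1/(h_o·A) = 1/(13.9×25.9) = 0.002778 K/W
R_total = 0.1946 K/W
Q = ΔT / R_total = 32 / 0.1946

Q ≈ 164 W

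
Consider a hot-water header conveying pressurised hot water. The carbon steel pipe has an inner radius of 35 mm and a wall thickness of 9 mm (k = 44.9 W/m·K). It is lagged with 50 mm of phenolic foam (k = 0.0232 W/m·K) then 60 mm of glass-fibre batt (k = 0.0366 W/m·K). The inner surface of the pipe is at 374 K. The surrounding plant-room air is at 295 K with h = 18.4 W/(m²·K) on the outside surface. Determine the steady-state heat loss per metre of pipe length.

Radial resistances (cylindrical: R_cond = ln(r_o/r_i)/(2πkL), R_conv = 1/(h·2πrL)):
R_carbon steel pipe wall = ln(44/35)/(2π×44.9×1) = 8.112×10^-4 K/W
R_phenolic foam = ln(94/44)/(2π×0.0232×1) = 5.208 K/W
R_glass-fibre batt = ln(154/94)/(2π×0.0366×1) = 2.147 K/W
R_outer film = 1/(h_o·2πr_oL) = 1/(18.4×2π×0.154×1) = 0.05617 K/W
R_total = 7.411 K/W
Q = ΔT/R_total = 79/7.411

q′ ≈ 10.7 W/m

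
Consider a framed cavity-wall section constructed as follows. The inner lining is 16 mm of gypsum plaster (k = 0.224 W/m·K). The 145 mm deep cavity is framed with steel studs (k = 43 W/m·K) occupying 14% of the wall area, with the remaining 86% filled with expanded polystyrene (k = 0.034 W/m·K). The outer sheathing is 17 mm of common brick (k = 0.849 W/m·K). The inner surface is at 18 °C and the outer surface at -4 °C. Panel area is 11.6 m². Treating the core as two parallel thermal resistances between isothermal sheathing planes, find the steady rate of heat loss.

Q ≈ 2210 W

Sheathing layers in series; stud and cavity paths in parallel between them.
R_inner = 0.016/(0.224×11.6) = 0.006158 K/W
R_stud  = 0.145/(43×0.14×11.6) = 0.002076 K/W
R_cav   = 0.145/(0.034×0.86×11.6) = 0.4275 K/W
1/R_core = 1/R_stud + 1/R_cav → R_core = 0.002066 K/W
R_outer = 0.017/(0.849×11.6) = 0.001726 K/W
R_total = 0.00995 K/W
Q = ΔT/R_total = 22/0.00995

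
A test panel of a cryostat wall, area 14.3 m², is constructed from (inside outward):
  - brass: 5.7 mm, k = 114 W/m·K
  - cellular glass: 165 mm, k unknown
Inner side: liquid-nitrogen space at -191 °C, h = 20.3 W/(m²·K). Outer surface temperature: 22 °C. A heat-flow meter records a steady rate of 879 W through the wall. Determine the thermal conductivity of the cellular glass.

k ≈ 0.0483 W/(m·K)

Using the resistance-network approach (series):
R_inner film = 1/(h_i·A) = 1/(20.3×14.3) = 0.003445 K/W
R_brass = L/(kA) = 0.0057/(114×14.3) = 3.497×10^-6 K/W
Sum of known resistances R_other = 0.003448 K/W
Total R = ΔT/Q = 213/879 = 0.2423 K/W
R_cellular glass = R_total − R_other = 0.2389 K/W
k = L/(R·A) = 0.165/(0.2389×14.3)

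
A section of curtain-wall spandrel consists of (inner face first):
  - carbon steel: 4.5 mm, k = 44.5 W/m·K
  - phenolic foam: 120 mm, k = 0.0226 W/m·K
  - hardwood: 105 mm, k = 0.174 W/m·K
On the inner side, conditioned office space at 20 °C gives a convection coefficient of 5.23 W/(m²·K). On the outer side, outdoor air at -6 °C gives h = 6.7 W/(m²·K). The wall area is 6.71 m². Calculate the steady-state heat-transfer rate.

Q ≈ 27.9 W

Series thermal resistances:
R_inner film = 1/(h_i·A) = 1/(5.23×6.71) = 0.0285 K/W
R_carbon steel = L/(kA) = 0.0045/(44.5×6.71) = 1.507×10^-5 K/W
R_phenolic foam = L/(kA) = 0.12/(0.0226×6.71) = 0.7913 K/W
R_hardwood = L/(kA) = 0.105/(0.174×6.71) = 0.08993 K/W
R_outer film = 1/(h_o·A) = 1/(6.7×6.71) = 0.02224 K/W
R_total = 0.932 K/W
Q = ΔT / R_total = 26 / 0.932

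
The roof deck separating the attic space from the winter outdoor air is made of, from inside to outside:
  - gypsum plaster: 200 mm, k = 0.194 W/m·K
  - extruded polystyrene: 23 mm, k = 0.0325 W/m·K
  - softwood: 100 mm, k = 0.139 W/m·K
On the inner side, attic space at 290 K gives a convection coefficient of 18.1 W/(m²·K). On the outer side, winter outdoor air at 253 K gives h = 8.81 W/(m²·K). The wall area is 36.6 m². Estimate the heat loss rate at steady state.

Model the wall as resistances in series:
R_inner film = 1/(h_i·A) = 1/(18.1×36.6) = 0.00151 K/W
R_gypsum plaster = L/(kA) = 0.2/(0.194×36.6) = 0.02817 K/W
R_extruded polystyrene = L/(kA) = 0.023/(0.0325×36.6) = 0.01934 K/W
R_softwood = L/(kA) = 0.1/(0.139×36.6) = 0.01966 K/W
R_outer film = 1/(h_o·A) = 1/(8.81×36.6) = 0.003101 K/W
R_total = 0.07177 K/W
Q = ΔT / R_total = 37 / 0.07177

Q ≈ 516 W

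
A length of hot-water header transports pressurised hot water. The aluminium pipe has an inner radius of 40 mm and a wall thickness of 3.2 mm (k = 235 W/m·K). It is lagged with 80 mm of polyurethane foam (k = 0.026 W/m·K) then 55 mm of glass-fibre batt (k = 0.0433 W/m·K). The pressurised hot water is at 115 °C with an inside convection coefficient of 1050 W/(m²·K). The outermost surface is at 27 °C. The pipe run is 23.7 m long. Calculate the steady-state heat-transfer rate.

Q ≈ 268 W

Treating each annulus and film as a series resistance:
R_inner film = 1/(h_i·2πr₁L) = 1/(1050×2π×0.04×23.7) = 1.599×10^-4 K/W
R_aluminium pipe wall = ln(43.2/40)/(2π×235×23.7) = 2.199×10^-6 K/W
R_polyurethane foam = ln(123.2/43.2)/(2π×0.026×23.7) = 0.2707 K/W
R_glass-fibre batt = ln(178.2/123.2)/(2π×0.0433×23.7) = 0.05724 K/W
R_total = 0.3281 K/W
Q = ΔT/R_total = 88/0.3281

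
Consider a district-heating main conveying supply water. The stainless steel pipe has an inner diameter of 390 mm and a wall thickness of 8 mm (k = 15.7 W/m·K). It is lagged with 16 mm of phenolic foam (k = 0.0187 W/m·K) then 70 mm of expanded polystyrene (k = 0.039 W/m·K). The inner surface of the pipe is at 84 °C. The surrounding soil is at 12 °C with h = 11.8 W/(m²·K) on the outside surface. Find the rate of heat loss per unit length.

q′ ≈ 39.5 W/m

Per-layer cylindrical resistances, series-summed:
R_stainless steel pipe wall = ln(203/195)/(2π×15.7×1) = 4.076×10^-4 K/W
R_phenolic foam = ln(219/203)/(2π×0.0187×1) = 0.6457 K/W
R_expanded polystyrene = ln(289/219)/(2π×0.039×1) = 1.132 K/W
R_outer film = 1/(h_o·2πr_oL) = 1/(11.8×2π×0.289×1) = 0.04667 K/W
R_total = 1.825 K/W
Q = ΔT/R_total = 72/1.825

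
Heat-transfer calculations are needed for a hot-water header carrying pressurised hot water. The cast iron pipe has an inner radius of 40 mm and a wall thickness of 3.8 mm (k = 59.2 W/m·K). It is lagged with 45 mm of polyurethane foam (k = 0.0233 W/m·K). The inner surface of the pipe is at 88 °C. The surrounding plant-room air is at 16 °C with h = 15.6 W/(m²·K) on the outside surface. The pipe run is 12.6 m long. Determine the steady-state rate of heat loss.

Radial resistances (cylindrical: R_cond = ln(r_o/r_i)/(2πkL), R_conv = 1/(h·2πrL)):
R_cast iron pipe wall = ln(43.8/40)/(2π×59.2×12.6) = 1.936×10^-5 K/W
R_polyurethane foam = ln(88.8/43.8)/(2π×0.0233×12.6) = 0.3831 K/W
R_outer film = 1/(h_o·2πr_oL) = 1/(15.6×2π×0.0888×12.6) = 0.009118 K/W
R_total = 0.3923 K/W
Q = ΔT/R_total = 72/0.3923

Q ≈ 184 W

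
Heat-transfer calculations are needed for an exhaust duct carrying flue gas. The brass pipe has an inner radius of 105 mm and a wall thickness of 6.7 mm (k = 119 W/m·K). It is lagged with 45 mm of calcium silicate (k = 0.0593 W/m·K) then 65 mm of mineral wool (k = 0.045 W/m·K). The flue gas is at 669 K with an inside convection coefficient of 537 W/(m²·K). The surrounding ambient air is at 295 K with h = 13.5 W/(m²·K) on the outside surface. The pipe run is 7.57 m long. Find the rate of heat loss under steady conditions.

Treating each annulus and film as a series resistance:
R_inner film = 1/(h_i·2πr₁L) = 1/(537×2π×0.105×7.57) = 3.729×10^-4 K/W
R_brass pipe wall = ln(111.7/105)/(2π×119×7.57) = 1.093×10^-5 K/W
R_calcium silicate = ln(156.7/111.7)/(2π×0.0593×7.57) = 0.12 K/W
R_mineral wool = ln(221.7/156.7)/(2π×0.045×7.57) = 0.1621 K/W
R_outer film = 1/(h_o·2πr_oL) = 1/(13.5×2π×0.2217×7.57) = 0.007025 K/W
R_total = 0.2895 K/W
Q = ΔT/R_total = 374/0.2895

Q ≈ 1290 W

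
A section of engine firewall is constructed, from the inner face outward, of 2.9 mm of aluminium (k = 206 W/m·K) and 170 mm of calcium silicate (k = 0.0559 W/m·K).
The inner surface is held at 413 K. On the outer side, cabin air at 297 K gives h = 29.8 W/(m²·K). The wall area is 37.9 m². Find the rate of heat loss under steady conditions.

Q ≈ 1430 W

Treating each layer as a thermal resistance in series:
R_aluminium = L/(kA) = 0.0029/(206×37.9) = 3.714×10^-7 K/W
R_calcium silicate = L/(kA) = 0.17/(0.0559×37.9) = 0.08024 K/W
R_outer film = 1/(h_o·A) = 1/(29.8×37.9) = 8.854×10^-4 K/W
R_total = 0.08113 K/W
Q = ΔT / R_total = 116 / 0.08113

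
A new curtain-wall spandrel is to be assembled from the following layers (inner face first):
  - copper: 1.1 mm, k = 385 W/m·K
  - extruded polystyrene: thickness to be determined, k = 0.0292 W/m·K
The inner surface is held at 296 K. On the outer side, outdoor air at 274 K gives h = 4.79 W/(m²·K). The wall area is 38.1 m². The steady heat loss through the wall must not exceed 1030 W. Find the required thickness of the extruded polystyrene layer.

L ≈ 17.7 mm

Treating each layer as a thermal resistance in series:
R_copper = L/(kA) = 0.0011/(385×38.1) = 7.499×10^-8 K/W
R_outer film = 1/(h_o·A) = 1/(4.79×38.1) = 0.005479 K/W
Sum of the known resistances R_other = 0.00548 K/W
Required total resistance R_tot = ΔT/Q_allow = 22/1030 = 0.02136 K/W
R_extruded polystyrene = R_tot − R_other = 0.01588 K/W
L = R·k·A = 0.01588×0.0292×38.1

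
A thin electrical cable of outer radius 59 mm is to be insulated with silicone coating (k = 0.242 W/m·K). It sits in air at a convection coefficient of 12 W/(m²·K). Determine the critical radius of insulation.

For a cylinder r_cr = k/h = 0.242/12
r_cr = 20.2 mm; since the bare radius (59 mm) is above r_cr, any added insulation will reduce heat loss.

r_cr ≈ 20.2 mm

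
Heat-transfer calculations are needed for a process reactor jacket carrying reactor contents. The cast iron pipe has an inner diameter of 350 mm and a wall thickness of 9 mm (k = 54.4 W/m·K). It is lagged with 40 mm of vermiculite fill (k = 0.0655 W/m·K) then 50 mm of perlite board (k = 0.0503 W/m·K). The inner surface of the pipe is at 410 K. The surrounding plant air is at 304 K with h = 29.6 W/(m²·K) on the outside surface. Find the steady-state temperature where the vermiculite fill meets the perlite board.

T ≈ 365 K

Treating each annulus and film as a series resistance:
R_cast iron pipe wall = ln(184/175)/(2π×54.4×1) = 1.467×10^-4 K/W
R_vermiculite fill = ln(224/184)/(2π×0.0655×1) = 0.478 K/W
R_perlite board = ln(274/224)/(2π×0.0503×1) = 0.6375 K/W
R_outer film = 1/(h_o·2πr_oL) = 1/(29.6×2π×0.274×1) = 0.01962 K/W
R_total = 1.135 K/W
Q = ΔT/R_total = 106/1.135
Q = 93.4 W/m
T_interface = T_inner − Q·ΣR(inner→interface) = 410 − 93.4×0.4781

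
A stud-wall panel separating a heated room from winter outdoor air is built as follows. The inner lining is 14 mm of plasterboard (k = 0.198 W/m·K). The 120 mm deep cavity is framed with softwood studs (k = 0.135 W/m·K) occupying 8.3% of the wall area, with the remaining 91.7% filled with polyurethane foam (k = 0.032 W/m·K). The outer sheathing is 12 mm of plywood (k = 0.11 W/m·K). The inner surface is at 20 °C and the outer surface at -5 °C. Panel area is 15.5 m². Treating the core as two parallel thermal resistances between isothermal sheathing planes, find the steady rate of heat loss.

Sheathing layers in series; stud and cavity paths in parallel between them.
R_inner = 0.014/(0.198×15.5) = 0.004562 K/W
R_stud  = 0.12/(0.135×0.083×15.5) = 0.6909 K/W
R_cav   = 0.12/(0.032×0.917×15.5) = 0.2638 K/W
1/R_core = 1/R_stud + 1/R_cav → R_core = 0.1909 K/W
R_outer = 0.012/(0.11×15.5) = 0.007038 K/W
R_total = 0.2025 K/W
Q = ΔT/R_total = 25/0.2025

Q ≈ 123 W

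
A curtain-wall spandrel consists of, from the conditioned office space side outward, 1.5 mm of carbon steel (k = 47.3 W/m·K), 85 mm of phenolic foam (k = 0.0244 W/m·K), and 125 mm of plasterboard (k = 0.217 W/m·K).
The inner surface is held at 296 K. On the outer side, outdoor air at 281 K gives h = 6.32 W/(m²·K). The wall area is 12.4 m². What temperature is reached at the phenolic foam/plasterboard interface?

Treating each layer as a thermal resistance in series:
R_carbon steel = L/(kA) = 0.0015/(47.3×12.4) = 2.557×10^-6 K/W
R_phenolic foam = L/(kA) = 0.085/(0.0244×12.4) = 0.2809 K/W
R_plasterboard = L/(kA) = 0.125/(0.217×12.4) = 0.04645 K/W
R_outer film = 1/(h_o·A) = 1/(6.32×12.4) = 0.01276 K/W
R_total = 0.3402 K/W;  Q = ΔT/R_total = 15/0.3402 = 44.1 W
T_interface = T_inner − Q·ΣR(inner→interface) = 296 − 44.1×0.2809

T ≈ 284 K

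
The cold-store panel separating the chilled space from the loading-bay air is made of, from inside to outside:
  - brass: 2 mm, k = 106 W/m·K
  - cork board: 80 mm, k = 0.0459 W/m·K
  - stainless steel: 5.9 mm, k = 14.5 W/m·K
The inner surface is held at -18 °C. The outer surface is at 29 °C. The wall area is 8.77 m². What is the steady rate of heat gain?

Q ≈ 236 W

Treating each layer as a thermal resistance in series:
R_brass = L/(kA) = 0.002/(106×8.77) = 2.151×10^-6 K/W
R_cork board = L/(kA) = 0.08/(0.0459×8.77) = 0.1987 K/W
R_stainless steel = L/(kA) = 0.0059/(14.5×8.77) = 4.64×10^-5 K/W
R_total = 0.1988 K/W
Q = ΔT / R_total = 47 / 0.1988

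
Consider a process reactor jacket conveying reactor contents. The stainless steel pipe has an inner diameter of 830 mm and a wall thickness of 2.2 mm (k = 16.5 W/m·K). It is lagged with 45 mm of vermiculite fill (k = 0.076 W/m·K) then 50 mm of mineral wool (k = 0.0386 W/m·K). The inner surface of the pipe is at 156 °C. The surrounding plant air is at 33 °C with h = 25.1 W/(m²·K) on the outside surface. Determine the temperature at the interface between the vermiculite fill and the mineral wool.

Radial resistances (cylindrical: R_cond = ln(r_o/r_i)/(2πkL), R_conv = 1/(h·2πrL)):
R_stainless steel pipe wall = ln(417.2/415)/(2π×16.5×1) = 5.1×10^-5 K/W
R_vermiculite fill = ln(462.2/417.2)/(2π×0.076×1) = 0.2145 K/W
R_mineral wool = ln(512.2/462.2)/(2π×0.0386×1) = 0.4235 K/W
R_outer film = 1/(h_o·2πr_oL) = 1/(25.1×2π×0.5122×1) = 0.01238 K/W
R_total = 0.6505 K/W
Q = ΔT/R_total = 123/0.6505
Q = 189 W/m
T_interface = T_inner − Q·ΣR(inner→interface) = 156 − 189×0.2146

T ≈ 115 °C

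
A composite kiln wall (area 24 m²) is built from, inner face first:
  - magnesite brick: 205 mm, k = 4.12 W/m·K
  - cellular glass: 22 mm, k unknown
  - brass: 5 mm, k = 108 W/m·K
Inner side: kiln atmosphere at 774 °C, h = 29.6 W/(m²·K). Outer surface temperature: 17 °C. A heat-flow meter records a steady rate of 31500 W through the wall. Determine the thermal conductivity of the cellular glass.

k ≈ 0.0446 W/(m·K)

Treating each layer as a thermal resistance in series:
R_inner film = 1/(h_i·A) = 1/(29.6×24) = 0.001408 K/W
R_magnesite brick = L/(kA) = 0.205/(4.12×24) = 0.002073 K/W
R_brass = L/(kA) = 0.005/(108×24) = 1.929×10^-6 K/W
Sum of known resistances R_other = 0.003483 K/W
Total R = ΔT/Q = 757/31500 = 0.02403 K/W
R_cellular glass = R_total − R_other = 0.02055 K/W
k = L/(R·A) = 0.022/(0.02055×24)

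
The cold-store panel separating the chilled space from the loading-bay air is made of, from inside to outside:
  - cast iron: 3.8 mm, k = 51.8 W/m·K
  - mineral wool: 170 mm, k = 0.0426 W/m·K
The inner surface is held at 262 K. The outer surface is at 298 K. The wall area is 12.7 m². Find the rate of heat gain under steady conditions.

Series thermal resistances:
R_cast iron = L/(kA) = 0.0038/(51.8×12.7) = 5.776×10^-6 K/W
R_mineral wool = L/(kA) = 0.17/(0.0426×12.7) = 0.3142 K/W
R_total = 0.3142 K/W
Q = ΔT / R_total = 36 / 0.3142

Q ≈ 115 W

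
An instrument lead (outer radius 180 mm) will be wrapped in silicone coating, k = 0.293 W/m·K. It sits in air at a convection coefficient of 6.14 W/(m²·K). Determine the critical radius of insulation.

r_cr ≈ 47.7 mm

For a cylinder r_cr = k/h = 0.293/6.14
r_cr = 47.7 mm; since the bare radius (180 mm) is above r_cr, any added insulation will reduce heat loss.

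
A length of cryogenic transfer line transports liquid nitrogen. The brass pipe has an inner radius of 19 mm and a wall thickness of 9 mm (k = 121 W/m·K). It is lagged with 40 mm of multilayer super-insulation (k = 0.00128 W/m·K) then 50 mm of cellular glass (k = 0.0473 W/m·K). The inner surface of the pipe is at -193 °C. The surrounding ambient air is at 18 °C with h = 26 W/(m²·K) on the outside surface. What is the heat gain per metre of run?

q′ ≈ 1.88 W/m

Cylindrical conduction, so R = ln(r₂/r₁)/(2πkL) per layer, in series:
R_brass pipe wall = ln(28/19)/(2π×121×1) = 5.1×10^-4 K/W
R_multilayer super-insulation = ln(68/28)/(2π×0.00128×1) = 110.3 K/W
R_cellular glass = ln(118/68)/(2π×0.0473×1) = 1.855 K/W
R_outer film = 1/(h_o·2πr_oL) = 1/(26×2π×0.118×1) = 0.05188 K/W
R_total = 112.2 K/W
Q = ΔT/R_total = 211/112.2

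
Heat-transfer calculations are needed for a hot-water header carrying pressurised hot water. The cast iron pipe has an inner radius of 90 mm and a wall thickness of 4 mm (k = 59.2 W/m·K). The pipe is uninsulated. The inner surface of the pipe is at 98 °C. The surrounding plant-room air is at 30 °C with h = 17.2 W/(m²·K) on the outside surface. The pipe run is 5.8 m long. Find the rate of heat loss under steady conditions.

Q ≈ 4000 W

For a radial system each layer contributes R = ln(r_out/r_in)/(2πkL); films add R = 1/(hA).
R_cast iron pipe wall = ln(94/90)/(2π×59.2×5.8) = 2.016×10^-5 K/W
R_outer film = 1/(h_o·2πr_oL) = 1/(17.2×2π×0.094×5.8) = 0.01697 K/W
R_total = 0.01699 K/W
Q = ΔT/R_total = 68/0.01699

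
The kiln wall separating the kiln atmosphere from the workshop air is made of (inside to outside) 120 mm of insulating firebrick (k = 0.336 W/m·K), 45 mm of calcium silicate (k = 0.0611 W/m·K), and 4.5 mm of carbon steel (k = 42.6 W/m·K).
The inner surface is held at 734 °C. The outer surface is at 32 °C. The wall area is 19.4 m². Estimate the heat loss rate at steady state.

Q ≈ 12500 W

Thermal resistances in series:
R_insulating firebrick = L/(kA) = 0.12/(0.336×19.4) = 0.01841 K/W
R_calcium silicate = L/(kA) = 0.045/(0.0611×19.4) = 0.03796 K/W
R_carbon steel = L/(kA) = 0.0045/(42.6×19.4) = 5.445×10^-6 K/W
R_total = 0.05638 K/W
Q = ΔT / R_total = 702 / 0.05638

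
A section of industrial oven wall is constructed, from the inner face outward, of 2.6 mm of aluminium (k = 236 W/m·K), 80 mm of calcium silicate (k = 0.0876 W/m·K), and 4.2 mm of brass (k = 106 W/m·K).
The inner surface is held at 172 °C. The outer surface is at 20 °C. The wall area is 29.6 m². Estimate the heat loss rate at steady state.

Q ≈ 4930 W

Series thermal resistances:
R_aluminium = L/(kA) = 0.0026/(236×29.6) = 3.722×10^-7 K/W
R_calcium silicate = L/(kA) = 0.08/(0.0876×29.6) = 0.03085 K/W
R_brass = L/(kA) = 0.0042/(106×29.6) = 1.339×10^-6 K/W
R_total = 0.03085 K/W
Q = ΔT / R_total = 152 / 0.03085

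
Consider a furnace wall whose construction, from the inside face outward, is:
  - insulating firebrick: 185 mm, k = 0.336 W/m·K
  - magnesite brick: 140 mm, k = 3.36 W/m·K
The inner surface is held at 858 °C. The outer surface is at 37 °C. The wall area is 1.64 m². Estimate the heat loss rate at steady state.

Using the resistance-network approach (series):
R_insulating firebrick = L/(kA) = 0.185/(0.336×1.64) = 0.3357 K/W
R_magnesite brick = L/(kA) = 0.14/(3.36×1.64) = 0.02541 K/W
R_total = 0.3611 K/W
Q = ΔT / R_total = 821 / 0.3611

Q ≈ 2270 W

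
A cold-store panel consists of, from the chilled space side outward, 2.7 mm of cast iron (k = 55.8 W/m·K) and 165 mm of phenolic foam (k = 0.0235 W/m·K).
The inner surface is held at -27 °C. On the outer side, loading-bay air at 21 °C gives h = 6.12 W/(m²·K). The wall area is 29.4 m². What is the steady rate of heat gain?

Treating each layer as a thermal resistance in series:
R_cast iron = L/(kA) = 0.0027/(55.8×29.4) = 1.646×10^-6 K/W
R_phenolic foam = L/(kA) = 0.165/(0.0235×29.4) = 0.2388 K/W
R_outer film = 1/(h_o·A) = 1/(6.12×29.4) = 0.005558 K/W
R_total = 0.2444 K/W
Q = ΔT / R_total = 48 / 0.2444

Q ≈ 196 W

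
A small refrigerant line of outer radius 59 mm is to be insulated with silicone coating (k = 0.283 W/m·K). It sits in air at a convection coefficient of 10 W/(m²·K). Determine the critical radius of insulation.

r_cr ≈ 28.3 mm

For a cylinder r_cr = k/h = 0.283/10
r_cr = 28.3 mm; since the bare radius (59 mm) is above r_cr, any added insulation will reduce heat loss.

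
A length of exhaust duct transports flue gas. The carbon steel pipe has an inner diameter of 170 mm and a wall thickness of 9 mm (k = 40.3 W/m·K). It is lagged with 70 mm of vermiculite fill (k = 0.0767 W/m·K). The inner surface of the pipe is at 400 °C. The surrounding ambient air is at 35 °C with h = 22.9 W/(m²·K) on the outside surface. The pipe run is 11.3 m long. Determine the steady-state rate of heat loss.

Q ≈ 3440 W

Per-layer cylindrical resistances, series-summed:
R_carbon steel pipe wall = ln(94/85)/(2π×40.3×11.3) = 3.517×10^-5 K/W
R_vermiculite fill = ln(164/94)/(2π×0.0767×11.3) = 0.1022 K/W
R_outer film = 1/(h_o·2πr_oL) = 1/(22.9×2π×0.164×11.3) = 0.00375 K/W
R_total = 0.106 K/W
Q = ΔT/R_total = 365/0.106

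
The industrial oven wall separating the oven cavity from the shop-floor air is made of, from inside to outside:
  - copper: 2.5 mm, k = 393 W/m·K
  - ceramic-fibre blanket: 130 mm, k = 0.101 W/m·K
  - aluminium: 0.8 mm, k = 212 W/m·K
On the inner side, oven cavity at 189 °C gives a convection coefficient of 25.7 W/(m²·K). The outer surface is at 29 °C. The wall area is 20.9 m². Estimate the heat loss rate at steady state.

Model the wall as resistances in series:
R_inner film = 1/(h_i·A) = 1/(25.7×20.9) = 0.001862 K/W
R_copper = L/(kA) = 0.0025/(393×20.9) = 3.044×10^-7 K/W
R_ceramic-fibre blanket = L/(kA) = 0.13/(0.101×20.9) = 0.06159 K/W
R_aluminium = L/(kA) = 0.0008/(212×20.9) = 1.806×10^-7 K/W
R_total = 0.06345 K/W
Q = ΔT / R_total = 160 / 0.06345

Q ≈ 2520 W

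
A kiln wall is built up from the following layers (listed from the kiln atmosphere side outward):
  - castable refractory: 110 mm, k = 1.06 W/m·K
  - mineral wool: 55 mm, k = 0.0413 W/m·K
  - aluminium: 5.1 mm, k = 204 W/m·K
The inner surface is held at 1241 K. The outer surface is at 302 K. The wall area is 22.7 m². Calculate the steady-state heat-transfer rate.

Q ≈ 14800 W

Series thermal resistances:
R_castable refractory = L/(kA) = 0.11/(1.06×22.7) = 0.004572 K/W
R_mineral wool = L/(kA) = 0.055/(0.0413×22.7) = 0.05867 K/W
R_aluminium = L/(kA) = 0.0051/(204×22.7) = 1.101×10^-6 K/W
R_total = 0.06324 K/W
Q = ΔT / R_total = 939 / 0.06324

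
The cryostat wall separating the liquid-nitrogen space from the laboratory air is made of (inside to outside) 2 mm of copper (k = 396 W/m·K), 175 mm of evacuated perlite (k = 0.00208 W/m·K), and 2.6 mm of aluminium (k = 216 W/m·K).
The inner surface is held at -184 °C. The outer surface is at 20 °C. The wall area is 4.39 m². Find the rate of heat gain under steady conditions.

Thermal resistances in series:
R_copper = L/(kA) = 0.002/(396×4.39) = 1.15×10^-6 K/W
R_evacuated perlite = L/(kA) = 0.175/(0.00208×4.39) = 19.17 K/W
R_aluminium = L/(kA) = 0.0026/(216×4.39) = 2.742×10^-6 K/W
R_total = 19.17 K/W
Q = ΔT / R_total = 204 / 19.17

Q ≈ 10.6 W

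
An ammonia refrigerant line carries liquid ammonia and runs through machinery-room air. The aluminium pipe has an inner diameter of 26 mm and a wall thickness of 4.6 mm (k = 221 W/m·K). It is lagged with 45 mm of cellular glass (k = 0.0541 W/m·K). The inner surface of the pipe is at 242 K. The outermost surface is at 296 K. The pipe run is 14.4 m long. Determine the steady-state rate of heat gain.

Radial resistances (cylindrical: R_cond = ln(r_o/r_i)/(2πkL), R_conv = 1/(h·2πrL)):
R_aluminium pipe wall = ln(17.6/13)/(2π×221×14.4) = 1.515×10^-5 K/W
R_cellular glass = ln(62.6/17.6)/(2π×0.0541×14.4) = 0.2592 K/W
R_total = 0.2592 K/W
Q = ΔT/R_total = 54/0.2592

Q ≈ 208 W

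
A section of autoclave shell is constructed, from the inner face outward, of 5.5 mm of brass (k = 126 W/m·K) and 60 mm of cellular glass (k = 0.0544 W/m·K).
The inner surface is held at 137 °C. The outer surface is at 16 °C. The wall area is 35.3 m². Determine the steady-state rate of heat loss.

Thermal resistances in series:
R_brass = L/(kA) = 0.0055/(126×35.3) = 1.237×10^-6 K/W
R_cellular glass = L/(kA) = 0.06/(0.0544×35.3) = 0.03124 K/W
R_total = 0.03125 K/W
Q = ΔT / R_total = 121 / 0.03125

Q ≈ 3870 W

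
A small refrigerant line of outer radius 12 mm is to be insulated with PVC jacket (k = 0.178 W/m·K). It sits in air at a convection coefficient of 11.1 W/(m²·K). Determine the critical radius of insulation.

For a cylinder r_cr = k/h = 0.178/11.1
r_cr = 16 mm; since the bare radius (12 mm) is below r_cr, adding a thin layer of insulation will *increase* heat loss.

r_cr ≈ 16 mm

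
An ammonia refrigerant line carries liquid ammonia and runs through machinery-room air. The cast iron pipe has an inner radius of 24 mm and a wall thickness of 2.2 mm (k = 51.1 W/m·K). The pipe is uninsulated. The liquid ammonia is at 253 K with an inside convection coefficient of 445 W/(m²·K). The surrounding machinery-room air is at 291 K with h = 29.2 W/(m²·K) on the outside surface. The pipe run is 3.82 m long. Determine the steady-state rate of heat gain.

For a radial system each layer contributes R = ln(r_out/r_in)/(2πkL); films add R = 1/(hA).
R_inner film = 1/(h_i·2πr₁L) = 1/(445×2π×0.024×3.82) = 0.003901 K/W
R_cast iron pipe wall = ln(26.2/24)/(2π×51.1×3.82) = 7.151×10^-5 K/W
R_outer film = 1/(h_o·2πr_oL) = 1/(29.2×2π×0.0262×3.82) = 0.05446 K/W
R_total = 0.05843 K/W
Q = ΔT/R_total = 38/0.05843

Q ≈ 650 W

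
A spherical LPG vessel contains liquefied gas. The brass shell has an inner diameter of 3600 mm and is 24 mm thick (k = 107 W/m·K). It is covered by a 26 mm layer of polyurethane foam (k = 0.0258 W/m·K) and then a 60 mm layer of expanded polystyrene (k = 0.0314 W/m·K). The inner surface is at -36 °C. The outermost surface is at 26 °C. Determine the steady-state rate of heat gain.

Q ≈ 928 W

Each spherical layer contributes R = (1/r_i − 1/r_o)/(4πk):
R_brass shell = (1/1.8 − 1/1.824)/(4π×107) = 5.437×10^-6 K/W
R_polyurethane foam = (1/1.824 − 1/1.85)/(4π×0.0258) = 0.02377 K/W
R_expanded polystyrene = (1/1.85 − 1/1.91)/(4π×0.0314) = 0.04303 K/W
R_total = 0.0668 K/W
Q = ΔT/R_total = 62/0.0668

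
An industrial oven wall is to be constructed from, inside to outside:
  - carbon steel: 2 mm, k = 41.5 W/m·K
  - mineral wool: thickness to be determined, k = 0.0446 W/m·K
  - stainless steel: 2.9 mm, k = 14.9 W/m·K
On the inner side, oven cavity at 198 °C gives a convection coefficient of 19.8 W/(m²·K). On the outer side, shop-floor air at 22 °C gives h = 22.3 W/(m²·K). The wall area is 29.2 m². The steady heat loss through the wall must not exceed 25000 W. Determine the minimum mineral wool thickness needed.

Series thermal resistances:
R_inner film = 1/(h_i·A) = 1/(19.8×29.2) = 0.00173 K/W
R_carbon steel = L/(kA) = 0.002/(41.5×29.2) = 1.65×10^-6 K/W
R_stainless steel = L/(kA) = 0.0029/(14.9×29.2) = 6.665×10^-6 K/W
R_outer film = 1/(h_o·A) = 1/(22.3×29.2) = 0.001536 K/W
Sum of the known resistances R_other = 0.003274 K/W
Required total resistance R_tot = ΔT/Q_allow = 176/25000 = 0.00704 K/W
R_mineral wool = R_tot − R_other = 0.003766 K/W
L = R·k·A = 0.003766×0.0446×29.2

L ≈ 4.9 mm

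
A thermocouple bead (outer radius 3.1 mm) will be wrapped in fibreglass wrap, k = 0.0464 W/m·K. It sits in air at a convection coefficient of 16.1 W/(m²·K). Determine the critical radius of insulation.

r_cr ≈ 5.76 mm

For a sphere r_cr = 2k/h = 2×0.0464/16.1
r_cr = 5.76 mm; since the bare radius (3.1 mm) is below r_cr, adding a thin layer of insulation will *increase* heat loss.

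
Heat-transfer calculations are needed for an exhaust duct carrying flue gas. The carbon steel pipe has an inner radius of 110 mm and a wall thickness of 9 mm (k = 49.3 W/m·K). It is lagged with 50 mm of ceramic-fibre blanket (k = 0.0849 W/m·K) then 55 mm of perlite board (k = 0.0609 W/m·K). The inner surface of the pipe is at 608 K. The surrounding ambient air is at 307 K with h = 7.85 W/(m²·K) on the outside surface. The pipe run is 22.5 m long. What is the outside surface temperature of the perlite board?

T ≈ 325 K

For a radial system each layer contributes R = ln(r_out/r_in)/(2πkL); films add R = 1/(hA).
R_carbon steel pipe wall = ln(119/110)/(2π×49.3×22.5) = 1.128×10^-5 K/W
R_ceramic-fibre blanket = ln(169/119)/(2π×0.0849×22.5) = 0.02923 K/W
R_perlite board = ln(224/169)/(2π×0.0609×22.5) = 0.03273 K/W
R_outer film = 1/(h_o·2πr_oL) = 1/(7.85×2π×0.224×22.5) = 0.004023 K/W
R_total = 0.06598 K/W
Q = ΔT/R_total = 301/0.06598
Q = 4560 W
T_interface = T_inner − Q·ΣR(inner→interface) = 608 − 4560×0.06196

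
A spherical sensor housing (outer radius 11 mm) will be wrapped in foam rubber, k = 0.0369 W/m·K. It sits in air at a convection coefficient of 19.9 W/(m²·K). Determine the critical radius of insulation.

For a sphere r_cr = 2k/h = 2×0.0369/19.9
r_cr = 3.71 mm; since the bare radius (11 mm) is above r_cr, any added insulation will reduce heat loss.

r_cr ≈ 3.71 mm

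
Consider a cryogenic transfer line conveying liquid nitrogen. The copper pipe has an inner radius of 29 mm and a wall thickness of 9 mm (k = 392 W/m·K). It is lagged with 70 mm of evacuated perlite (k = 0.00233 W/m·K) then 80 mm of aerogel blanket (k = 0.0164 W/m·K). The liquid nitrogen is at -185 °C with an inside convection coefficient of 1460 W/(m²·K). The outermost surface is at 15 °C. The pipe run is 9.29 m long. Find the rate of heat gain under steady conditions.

Q ≈ 24.2 W

For a radial system each layer contributes R = ln(r_out/r_in)/(2πkL); films add R = 1/(hA).
R_inner film = 1/(h_i·2πr₁L) = 1/(1460×2π×0.029×9.29) = 4.046×10^-4 K/W
R_copper pipe wall = ln(38/29)/(2π×392×9.29) = 1.181×10^-5 K/W
R_evacuated perlite = ln(108/38)/(2π×0.00233×9.29) = 7.68 K/W
R_aerogel blanket = ln(188/108)/(2π×0.0164×9.29) = 0.579 K/W
R_total = 8.26 K/W
Q = ΔT/R_total = 200/8.26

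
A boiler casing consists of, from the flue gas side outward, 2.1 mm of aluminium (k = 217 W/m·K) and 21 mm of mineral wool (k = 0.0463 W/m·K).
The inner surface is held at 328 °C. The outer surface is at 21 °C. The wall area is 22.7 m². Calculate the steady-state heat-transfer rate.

Model the wall as resistances in series:
R_aluminium = L/(kA) = 0.0021/(217×22.7) = 4.263×10^-7 K/W
R_mineral wool = L/(kA) = 0.021/(0.0463×22.7) = 0.01998 K/W
R_total = 0.01998 K/W
Q = ΔT / R_total = 307 / 0.01998

Q ≈ 15400 W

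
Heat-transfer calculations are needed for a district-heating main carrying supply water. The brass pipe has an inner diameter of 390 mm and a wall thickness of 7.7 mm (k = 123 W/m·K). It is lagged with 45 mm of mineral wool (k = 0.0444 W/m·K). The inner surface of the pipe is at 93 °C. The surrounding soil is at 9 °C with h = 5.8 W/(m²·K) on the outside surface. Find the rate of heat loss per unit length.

q′ ≈ 101 W/m

Radial resistances (cylindrical: R_cond = ln(r_o/r_i)/(2πkL), R_conv = 1/(h·2πrL)):
R_brass pipe wall = ln(202.7/195)/(2π×123×1) = 5.011×10^-5 K/W
R_mineral wool = ln(247.7/202.7)/(2π×0.0444×1) = 0.7187 K/W
R_outer film = 1/(h_o·2πr_oL) = 1/(5.8×2π×0.2477×1) = 0.1108 K/W
R_total = 0.8295 K/W
Q = ΔT/R_total = 84/0.8295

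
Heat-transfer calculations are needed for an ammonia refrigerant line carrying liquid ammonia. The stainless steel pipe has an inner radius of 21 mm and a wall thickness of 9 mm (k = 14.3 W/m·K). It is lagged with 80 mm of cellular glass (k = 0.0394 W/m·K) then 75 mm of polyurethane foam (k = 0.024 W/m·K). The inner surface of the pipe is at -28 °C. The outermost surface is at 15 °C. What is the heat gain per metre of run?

Treating each annulus and film as a series resistance:
R_stainless steel pipe wall = ln(30/21)/(2π×14.3×1) = 0.00397 K/W
R_cellular glass = ln(110/30)/(2π×0.0394×1) = 5.248 K/W
R_polyurethane foam = ln(185/110)/(2π×0.024×1) = 3.448 K/W
R_total = 8.7 K/W
Q = ΔT/R_total = 43/8.7

q′ ≈ 4.94 W/m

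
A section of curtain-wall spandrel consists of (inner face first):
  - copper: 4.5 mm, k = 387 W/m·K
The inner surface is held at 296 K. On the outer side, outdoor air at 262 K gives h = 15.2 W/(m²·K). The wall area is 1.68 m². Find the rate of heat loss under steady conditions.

Q ≈ 868 W

Using the resistance-network approach (series):
R_copper = L/(kA) = 0.0045/(387×1.68) = 6.921×10^-6 K/W
R_outer film = 1/(h_o·A) = 1/(15.2×1.68) = 0.03916 K/W
R_total = 0.03917 K/W
Q = ΔT / R_total = 34 / 0.03917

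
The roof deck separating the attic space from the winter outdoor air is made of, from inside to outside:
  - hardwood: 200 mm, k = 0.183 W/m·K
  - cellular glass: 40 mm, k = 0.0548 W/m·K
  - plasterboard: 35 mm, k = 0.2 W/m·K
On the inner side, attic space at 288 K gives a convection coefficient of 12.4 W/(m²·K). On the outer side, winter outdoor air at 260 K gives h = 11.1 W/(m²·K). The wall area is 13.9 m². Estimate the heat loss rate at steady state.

Q ≈ 179 W

Treating each layer as a thermal resistance in series:
R_inner film = 1/(h_i·A) = 1/(12.4×13.9) = 0.005802 K/W
R_hardwood = L/(kA) = 0.2/(0.183×13.9) = 0.07863 K/W
R_cellular glass = L/(kA) = 0.04/(0.0548×13.9) = 0.05251 K/W
R_plasterboard = L/(kA) = 0.035/(0.2×13.9) = 0.01259 K/W
R_outer film = 1/(h_o·A) = 1/(11.1×13.9) = 0.006481 K/W
R_total = 0.156 K/W
Q = ΔT / R_total = 28 / 0.156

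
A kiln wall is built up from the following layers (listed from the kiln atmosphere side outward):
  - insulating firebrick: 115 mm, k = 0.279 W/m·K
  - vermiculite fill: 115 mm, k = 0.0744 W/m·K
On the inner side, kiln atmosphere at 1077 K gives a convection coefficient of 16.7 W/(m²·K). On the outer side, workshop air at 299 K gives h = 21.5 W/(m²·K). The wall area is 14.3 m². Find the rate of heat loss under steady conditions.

Q ≈ 5390 W

Treating each layer as a thermal resistance in series:
R_inner film = 1/(h_i·A) = 1/(16.7×14.3) = 0.004187 K/W
R_insulating firebrick = L/(kA) = 0.115/(0.279×14.3) = 0.02882 K/W
R_vermiculite fill = L/(kA) = 0.115/(0.0744×14.3) = 0.1081 K/W
R_outer film = 1/(h_o·A) = 1/(21.5×14.3) = 0.003253 K/W
R_total = 0.1444 K/W
Q = ΔT / R_total = 778 / 0.1444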